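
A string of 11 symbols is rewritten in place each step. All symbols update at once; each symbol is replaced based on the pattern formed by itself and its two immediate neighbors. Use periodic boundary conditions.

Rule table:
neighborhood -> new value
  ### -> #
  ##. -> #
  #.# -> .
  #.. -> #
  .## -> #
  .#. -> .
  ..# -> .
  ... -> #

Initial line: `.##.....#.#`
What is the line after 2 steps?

step 1: .######....
step 2: .##########

.##########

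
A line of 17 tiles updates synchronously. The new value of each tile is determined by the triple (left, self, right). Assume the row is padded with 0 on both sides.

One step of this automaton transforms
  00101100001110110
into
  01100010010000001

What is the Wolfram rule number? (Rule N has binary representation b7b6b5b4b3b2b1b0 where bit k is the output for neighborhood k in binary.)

22

position 11: 111 → 0  (bit 7 = 0)
position 5: 110 → 0  (bit 6 = 0)
position 3: 101 → 0  (bit 5 = 0)
position 6: 100 → 1  (bit 4 = 1)
position 4: 011 → 0  (bit 3 = 0)
position 2: 010 → 1  (bit 2 = 1)
position 1: 001 → 1  (bit 1 = 1)
position 0: 000 → 0  (bit 0 = 0)
bits b7..b0 = 00010110 = 22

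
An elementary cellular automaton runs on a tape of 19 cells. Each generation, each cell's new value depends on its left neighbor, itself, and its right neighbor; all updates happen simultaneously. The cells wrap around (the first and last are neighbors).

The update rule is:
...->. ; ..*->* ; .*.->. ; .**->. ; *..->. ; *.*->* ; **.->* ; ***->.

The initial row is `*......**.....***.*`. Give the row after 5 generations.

generation 1: *.....*.*....*..**.
generation 2: .....*.*....*..*.**
generation 3: ....*.*....*..*.*.*
generation 4: ...*.*....*..*.*.*.
generation 5: ..*.*....*..*.*.*..

..*.*....*..*.*.*..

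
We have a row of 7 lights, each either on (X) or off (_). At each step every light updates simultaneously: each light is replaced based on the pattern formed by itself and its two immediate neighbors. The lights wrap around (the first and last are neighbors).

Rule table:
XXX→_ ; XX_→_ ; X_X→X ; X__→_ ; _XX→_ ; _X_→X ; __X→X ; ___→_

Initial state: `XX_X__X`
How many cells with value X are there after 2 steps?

3

step 1: __XX_X_
step 2: _X__XX_
count of X: 3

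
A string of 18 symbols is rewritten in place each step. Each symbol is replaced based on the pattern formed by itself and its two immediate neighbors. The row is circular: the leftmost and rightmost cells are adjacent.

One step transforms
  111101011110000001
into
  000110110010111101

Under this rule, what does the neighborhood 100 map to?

0

At position 11 the neighborhood is 100; the next row has 0 there.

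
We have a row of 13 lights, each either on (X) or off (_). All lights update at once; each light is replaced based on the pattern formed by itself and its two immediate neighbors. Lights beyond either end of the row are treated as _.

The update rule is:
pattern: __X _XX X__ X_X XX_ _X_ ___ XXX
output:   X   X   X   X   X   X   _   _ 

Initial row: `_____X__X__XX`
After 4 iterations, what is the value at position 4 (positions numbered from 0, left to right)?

iteration 1: ____XXXXXXXXX
iteration 2: ___XX_______X
iteration 3: __XXXX_____XX
iteration 4: _XX__XX___XXX
position 4 holds _

_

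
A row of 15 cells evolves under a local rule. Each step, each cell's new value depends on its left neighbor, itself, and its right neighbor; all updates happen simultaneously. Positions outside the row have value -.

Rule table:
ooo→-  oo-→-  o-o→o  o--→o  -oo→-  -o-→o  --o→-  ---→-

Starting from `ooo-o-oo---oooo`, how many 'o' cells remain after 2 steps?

step 1: ---ooo--o------
step 2: ------o-oo-----
count of o: 3

3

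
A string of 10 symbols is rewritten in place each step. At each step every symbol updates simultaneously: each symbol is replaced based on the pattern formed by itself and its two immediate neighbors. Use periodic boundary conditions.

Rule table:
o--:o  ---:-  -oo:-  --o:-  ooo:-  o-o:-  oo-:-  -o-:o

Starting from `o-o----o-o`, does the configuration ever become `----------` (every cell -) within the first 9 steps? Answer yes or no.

no

--oo---o--
----o--oo-
----oo---o
o-----o--o
-o----oo--
-oo-----o-
---o----oo
o--oo-----
oo---o----
step 9 is oo---o----, still not uniform -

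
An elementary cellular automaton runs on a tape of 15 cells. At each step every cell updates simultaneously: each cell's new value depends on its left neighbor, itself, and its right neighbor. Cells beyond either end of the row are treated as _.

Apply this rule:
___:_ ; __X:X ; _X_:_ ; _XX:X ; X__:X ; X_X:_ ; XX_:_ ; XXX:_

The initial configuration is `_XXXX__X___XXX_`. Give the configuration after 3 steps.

step 1: XX___XX_X_XX__X
step 2: X_X_XX____X_XX_
step 3: ____X_X__X__X_X

____X_X__X__X_X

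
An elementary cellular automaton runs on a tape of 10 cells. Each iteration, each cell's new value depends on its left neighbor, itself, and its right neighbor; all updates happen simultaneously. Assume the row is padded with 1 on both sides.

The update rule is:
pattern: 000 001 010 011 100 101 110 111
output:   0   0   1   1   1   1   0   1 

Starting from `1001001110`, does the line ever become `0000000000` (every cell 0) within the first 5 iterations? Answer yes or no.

no

0101101101
1111011011
1110110111
1101101111
1011011111
iteration 5 is 1011011111, still not uniform 0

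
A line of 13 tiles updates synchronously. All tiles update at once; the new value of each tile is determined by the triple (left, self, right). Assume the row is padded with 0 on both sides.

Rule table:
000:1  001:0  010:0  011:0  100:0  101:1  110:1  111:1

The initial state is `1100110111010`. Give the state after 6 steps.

0100011011100
0001001101101
1100000110110
0101110011010
0010110001100
1001010100101

1001010100101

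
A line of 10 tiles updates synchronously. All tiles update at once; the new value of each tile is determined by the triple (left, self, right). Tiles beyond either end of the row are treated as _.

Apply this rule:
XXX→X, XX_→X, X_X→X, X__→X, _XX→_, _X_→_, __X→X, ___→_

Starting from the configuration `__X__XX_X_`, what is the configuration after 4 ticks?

_X_XX_XX_X
X_X_XX_XX_
_X_X_XX_XX
X_X_X_XX_X

X_X_X_XX_X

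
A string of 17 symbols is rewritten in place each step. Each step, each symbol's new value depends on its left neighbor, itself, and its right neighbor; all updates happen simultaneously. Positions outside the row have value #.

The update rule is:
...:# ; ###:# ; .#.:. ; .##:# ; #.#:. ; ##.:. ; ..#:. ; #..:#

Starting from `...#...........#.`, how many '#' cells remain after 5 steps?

9

step 1: ##..##########...
step 2: #.#.#########.##.
step 3: ....########..#..
step 4: ###.#######.#..#.
step 5: ##..######...#...
count of #: 9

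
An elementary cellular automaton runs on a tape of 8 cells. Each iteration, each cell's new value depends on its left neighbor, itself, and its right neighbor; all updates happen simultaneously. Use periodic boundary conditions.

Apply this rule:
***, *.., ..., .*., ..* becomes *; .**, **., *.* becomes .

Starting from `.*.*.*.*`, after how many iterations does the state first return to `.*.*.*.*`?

iteration 1: .*.*.*.*

1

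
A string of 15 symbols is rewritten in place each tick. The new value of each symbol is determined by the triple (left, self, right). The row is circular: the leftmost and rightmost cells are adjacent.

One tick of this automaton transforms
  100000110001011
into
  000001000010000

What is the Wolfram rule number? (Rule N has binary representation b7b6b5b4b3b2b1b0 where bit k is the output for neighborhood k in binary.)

2

position 14: 111 → 0  (bit 7 = 0)
position 0: 110 → 0  (bit 6 = 0)
position 12: 101 → 0  (bit 5 = 0)
position 1: 100 → 0  (bit 4 = 0)
position 6: 011 → 0  (bit 3 = 0)
position 11: 010 → 0  (bit 2 = 0)
position 5: 001 → 1  (bit 1 = 1)
position 2: 000 → 0  (bit 0 = 0)
bits b7..b0 = 00000010 = 2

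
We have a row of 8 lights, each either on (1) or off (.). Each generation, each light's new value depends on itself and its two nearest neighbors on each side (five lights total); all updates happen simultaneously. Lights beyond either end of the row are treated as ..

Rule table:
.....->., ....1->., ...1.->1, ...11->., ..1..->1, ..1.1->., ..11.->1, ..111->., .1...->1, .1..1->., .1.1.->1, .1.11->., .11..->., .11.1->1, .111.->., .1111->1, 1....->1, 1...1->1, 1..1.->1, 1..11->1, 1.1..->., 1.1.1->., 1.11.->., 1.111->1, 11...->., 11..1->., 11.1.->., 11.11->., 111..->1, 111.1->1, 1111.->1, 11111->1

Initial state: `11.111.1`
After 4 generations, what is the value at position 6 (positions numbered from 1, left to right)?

1

11.1.1..
11..1.11
1..1....
1.1111..
position 6 holds 1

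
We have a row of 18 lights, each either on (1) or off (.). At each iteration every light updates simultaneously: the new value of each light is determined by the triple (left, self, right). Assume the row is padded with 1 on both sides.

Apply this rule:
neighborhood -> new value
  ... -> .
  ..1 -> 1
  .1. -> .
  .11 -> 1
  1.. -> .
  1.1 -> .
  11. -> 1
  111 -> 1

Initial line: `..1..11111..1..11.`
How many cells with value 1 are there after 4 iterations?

15

iteration 1: .1..111111.1..111.
iteration 2: ...1111111...1111.
iteration 3: ..11111111..11111.
iteration 4: .111111111.111111.
count of 1: 15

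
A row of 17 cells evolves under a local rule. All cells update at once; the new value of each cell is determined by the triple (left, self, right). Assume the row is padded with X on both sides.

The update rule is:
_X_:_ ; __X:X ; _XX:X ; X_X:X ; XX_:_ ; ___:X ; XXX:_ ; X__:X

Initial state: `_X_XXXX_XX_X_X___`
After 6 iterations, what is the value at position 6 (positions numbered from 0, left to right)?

iteration 1: X_XX___XX_X_X_XXX
iteration 2: _XX_XXXX_X_X_XX__
iteration 3: XX_XX___X_X_XX_XX
iteration 4: __XX_XXX_X_XX_XX_
iteration 5: XXX_XX__X_XX_XX_X
iteration 6: ___XX_XX_XX_XX_XX
position 6 holds X

X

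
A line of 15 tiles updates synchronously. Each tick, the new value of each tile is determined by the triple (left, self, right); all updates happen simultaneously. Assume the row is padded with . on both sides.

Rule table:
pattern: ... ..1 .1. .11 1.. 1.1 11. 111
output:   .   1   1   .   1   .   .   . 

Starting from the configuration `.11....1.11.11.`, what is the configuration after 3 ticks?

......1111..1..

1..1..11......1
111111..1....11
......1111..1..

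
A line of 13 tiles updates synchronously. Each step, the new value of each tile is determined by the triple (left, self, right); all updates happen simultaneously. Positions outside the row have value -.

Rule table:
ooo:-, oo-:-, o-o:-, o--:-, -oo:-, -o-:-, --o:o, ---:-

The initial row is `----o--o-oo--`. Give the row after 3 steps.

-o--o--------

---o--o------
--o--o-------
-o--o--------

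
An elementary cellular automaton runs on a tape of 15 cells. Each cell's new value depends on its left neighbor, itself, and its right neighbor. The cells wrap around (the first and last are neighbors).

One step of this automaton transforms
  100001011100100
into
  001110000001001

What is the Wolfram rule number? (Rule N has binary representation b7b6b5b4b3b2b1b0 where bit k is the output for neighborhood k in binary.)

position 8: 111 → 0  (bit 7 = 0)
position 9: 110 → 0  (bit 6 = 0)
position 6: 101 → 0  (bit 5 = 0)
position 1: 100 → 0  (bit 4 = 0)
position 7: 011 → 0  (bit 3 = 0)
position 0: 010 → 0  (bit 2 = 0)
position 4: 001 → 1  (bit 1 = 1)
position 2: 000 → 1  (bit 0 = 1)
bits b7..b0 = 00000011 = 3

3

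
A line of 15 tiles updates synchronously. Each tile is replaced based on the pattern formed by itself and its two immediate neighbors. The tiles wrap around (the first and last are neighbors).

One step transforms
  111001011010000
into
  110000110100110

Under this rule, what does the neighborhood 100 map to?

0

At position 3 the neighborhood is 100; the next row has 0 there.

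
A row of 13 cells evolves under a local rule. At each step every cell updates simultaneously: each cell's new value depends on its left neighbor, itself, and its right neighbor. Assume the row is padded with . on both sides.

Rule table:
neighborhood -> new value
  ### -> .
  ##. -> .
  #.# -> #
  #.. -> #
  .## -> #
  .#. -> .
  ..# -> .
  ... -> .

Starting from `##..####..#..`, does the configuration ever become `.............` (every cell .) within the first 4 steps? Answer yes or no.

no

#.#.#...#..#.
.#.#.#...#..#
..#.#.#...#..
...#.#.#...#.
step 4 is ...#.#.#...#., still not uniform .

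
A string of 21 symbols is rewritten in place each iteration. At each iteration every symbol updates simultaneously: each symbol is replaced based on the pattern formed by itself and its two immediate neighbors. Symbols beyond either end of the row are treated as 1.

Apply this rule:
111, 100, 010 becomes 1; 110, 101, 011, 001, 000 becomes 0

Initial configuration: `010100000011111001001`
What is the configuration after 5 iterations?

iteration 1: 010110000001110101100
iteration 2: 010001000000100100010
iteration 3: 011001100000110110010
iteration 4: 000100010000000001010
iteration 5: 100110011000000001010

100110011000000001010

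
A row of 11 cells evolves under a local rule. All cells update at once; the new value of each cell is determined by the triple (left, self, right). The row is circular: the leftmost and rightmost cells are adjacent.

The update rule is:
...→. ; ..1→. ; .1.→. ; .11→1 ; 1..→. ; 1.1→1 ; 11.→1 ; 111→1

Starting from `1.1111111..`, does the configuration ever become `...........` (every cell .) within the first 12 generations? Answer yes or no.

no

.11111111..
.11111111..  (fixed point — unchanged through generation 12)
generation 12 is .11111111.., still not uniform .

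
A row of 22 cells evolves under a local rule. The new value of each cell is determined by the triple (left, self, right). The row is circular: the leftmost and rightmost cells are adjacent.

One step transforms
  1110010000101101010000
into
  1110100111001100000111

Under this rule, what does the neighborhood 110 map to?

At position 2 the neighborhood is 110; the next row has 1 there.

1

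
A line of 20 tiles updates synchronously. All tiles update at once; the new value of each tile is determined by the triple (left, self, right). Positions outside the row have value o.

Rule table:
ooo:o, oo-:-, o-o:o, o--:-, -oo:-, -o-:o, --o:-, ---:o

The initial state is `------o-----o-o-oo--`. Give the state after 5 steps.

o----oo-o-o----oo---

-oooo-o-ooo-oooo----
o-oo-ooo-o-o-oo--oo-
-o--o-o-ooooo------o
oo--oooo-ooo--oooo--
o----oo-o-o----oo---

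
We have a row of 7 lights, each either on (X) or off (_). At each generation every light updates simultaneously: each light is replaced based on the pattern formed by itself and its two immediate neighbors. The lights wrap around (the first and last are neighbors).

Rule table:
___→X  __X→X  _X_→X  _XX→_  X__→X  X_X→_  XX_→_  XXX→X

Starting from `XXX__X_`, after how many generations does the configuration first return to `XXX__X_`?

7

_X_XXX_
XX__X_X
X_XXX__
X__X_XX
_XXX__X
__X_XXX
XXX__X_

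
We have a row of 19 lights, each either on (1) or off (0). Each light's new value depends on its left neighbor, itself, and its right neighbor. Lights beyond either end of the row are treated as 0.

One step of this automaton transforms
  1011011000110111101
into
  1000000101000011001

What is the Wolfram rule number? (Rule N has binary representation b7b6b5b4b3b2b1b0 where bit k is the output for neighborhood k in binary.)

position 14: 111 → 1  (bit 7 = 1)
position 3: 110 → 0  (bit 6 = 0)
position 1: 101 → 0  (bit 5 = 0)
position 7: 100 → 1  (bit 4 = 1)
position 2: 011 → 0  (bit 3 = 0)
position 0: 010 → 1  (bit 2 = 1)
position 9: 001 → 1  (bit 1 = 1)
position 8: 000 → 0  (bit 0 = 0)
bits b7..b0 = 10010110 = 150

150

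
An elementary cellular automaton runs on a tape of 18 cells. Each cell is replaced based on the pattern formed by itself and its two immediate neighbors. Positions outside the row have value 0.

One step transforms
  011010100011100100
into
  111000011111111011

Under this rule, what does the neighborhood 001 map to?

1

At position 0 the neighborhood is 001; the next row has 1 there.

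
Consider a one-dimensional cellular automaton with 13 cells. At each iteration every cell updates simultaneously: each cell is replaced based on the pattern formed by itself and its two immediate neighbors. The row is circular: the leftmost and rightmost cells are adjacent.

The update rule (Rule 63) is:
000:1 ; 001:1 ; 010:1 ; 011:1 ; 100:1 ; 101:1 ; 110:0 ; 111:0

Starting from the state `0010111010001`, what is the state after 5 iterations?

1111100111111
0000011100000
1111110011111
0000001110000
1111111001111

1111111001111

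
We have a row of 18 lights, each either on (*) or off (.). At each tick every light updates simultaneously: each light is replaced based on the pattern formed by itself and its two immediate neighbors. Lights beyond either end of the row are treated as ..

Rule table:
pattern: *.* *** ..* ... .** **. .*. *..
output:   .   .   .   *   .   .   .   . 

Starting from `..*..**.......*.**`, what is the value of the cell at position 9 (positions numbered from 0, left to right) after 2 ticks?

.

*.......*****.....
..*****.......****
position 9 holds .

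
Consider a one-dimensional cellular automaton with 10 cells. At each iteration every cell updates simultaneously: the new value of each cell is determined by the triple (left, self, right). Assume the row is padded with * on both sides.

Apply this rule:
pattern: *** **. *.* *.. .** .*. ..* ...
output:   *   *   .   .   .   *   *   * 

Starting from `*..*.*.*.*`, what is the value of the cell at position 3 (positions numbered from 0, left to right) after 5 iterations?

*

iteration 1: *.**.*.*..
iteration 2: *..*.*.*.*  (repeats iteration 0; period 2)
iteration 5: *.**.*.*..
position 3 holds *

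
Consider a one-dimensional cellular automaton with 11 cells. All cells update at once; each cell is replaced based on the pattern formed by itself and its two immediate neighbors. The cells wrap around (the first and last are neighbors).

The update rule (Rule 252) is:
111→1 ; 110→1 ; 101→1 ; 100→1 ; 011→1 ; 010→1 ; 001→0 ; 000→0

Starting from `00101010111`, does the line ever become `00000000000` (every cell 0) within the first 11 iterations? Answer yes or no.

no

10111111111
11111111111
11111111111  (fixed point — unchanged through iteration 11)
iteration 11 is 11111111111, still not uniform 0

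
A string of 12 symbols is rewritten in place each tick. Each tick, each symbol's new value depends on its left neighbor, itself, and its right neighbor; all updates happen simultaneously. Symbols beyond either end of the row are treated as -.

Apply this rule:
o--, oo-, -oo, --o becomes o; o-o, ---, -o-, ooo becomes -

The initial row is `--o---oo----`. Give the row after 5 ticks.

tick 1: -o-o-oooo---
tick 2: o----o--oo--
tick 3: -o--o-ooooo-
tick 4: o-oo--o---oo
tick 5: --oooo-o-ooo

--oooo-o-ooo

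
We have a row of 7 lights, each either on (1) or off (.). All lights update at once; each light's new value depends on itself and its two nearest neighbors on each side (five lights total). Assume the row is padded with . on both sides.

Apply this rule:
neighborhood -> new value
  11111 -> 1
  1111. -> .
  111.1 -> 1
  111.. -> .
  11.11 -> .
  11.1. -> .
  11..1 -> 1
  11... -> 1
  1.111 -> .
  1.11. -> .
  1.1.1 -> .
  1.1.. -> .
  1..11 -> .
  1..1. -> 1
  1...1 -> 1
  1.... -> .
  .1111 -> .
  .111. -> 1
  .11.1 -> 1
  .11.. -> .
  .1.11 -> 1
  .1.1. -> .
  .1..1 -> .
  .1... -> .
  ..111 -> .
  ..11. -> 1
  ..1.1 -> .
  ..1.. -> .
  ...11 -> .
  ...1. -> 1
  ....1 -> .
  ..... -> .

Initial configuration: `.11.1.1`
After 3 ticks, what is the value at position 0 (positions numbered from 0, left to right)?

tick 1: .11....
tick 2: .1.1...
tick 3: 1......
position 0 holds 1

1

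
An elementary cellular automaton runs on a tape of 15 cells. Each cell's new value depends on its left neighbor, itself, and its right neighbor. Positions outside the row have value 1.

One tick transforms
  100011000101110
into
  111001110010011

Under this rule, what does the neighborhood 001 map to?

0

At position 3 the neighborhood is 001; the next row has 0 there.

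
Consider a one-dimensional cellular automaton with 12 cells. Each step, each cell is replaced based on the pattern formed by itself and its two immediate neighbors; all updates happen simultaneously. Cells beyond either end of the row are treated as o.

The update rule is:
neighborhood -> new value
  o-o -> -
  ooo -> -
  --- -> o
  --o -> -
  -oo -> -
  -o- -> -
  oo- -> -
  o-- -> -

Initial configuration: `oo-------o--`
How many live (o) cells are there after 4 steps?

---ooooo----
-o-------oo-
---ooooo----  (repeats step 1; period 2)
step 4: -o-------oo-
count of o: 3

3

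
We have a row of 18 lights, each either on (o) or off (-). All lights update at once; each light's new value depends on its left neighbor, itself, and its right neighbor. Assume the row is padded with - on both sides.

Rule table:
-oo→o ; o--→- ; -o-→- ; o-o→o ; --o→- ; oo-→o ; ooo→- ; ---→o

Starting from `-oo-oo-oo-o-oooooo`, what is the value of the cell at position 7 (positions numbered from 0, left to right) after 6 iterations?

-ooooooooo-oo----o
-o-------oooo-oo--
---ooooo-o--oooo-o
oo-o---oo---o--oo-
ooo--o-oo-o----oo-
o-o---oooo--oo-oo-
position 7 holds o

o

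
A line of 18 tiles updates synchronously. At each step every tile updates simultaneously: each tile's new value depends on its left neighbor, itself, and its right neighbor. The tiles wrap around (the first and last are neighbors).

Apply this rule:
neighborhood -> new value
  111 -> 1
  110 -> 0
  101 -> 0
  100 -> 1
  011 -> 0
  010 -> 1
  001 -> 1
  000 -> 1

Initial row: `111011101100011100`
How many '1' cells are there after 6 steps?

010001000011101011
011111111101001000
101111111001111111
000111110110111111
111011100000011110
010001011111101100
count of 1: 10

10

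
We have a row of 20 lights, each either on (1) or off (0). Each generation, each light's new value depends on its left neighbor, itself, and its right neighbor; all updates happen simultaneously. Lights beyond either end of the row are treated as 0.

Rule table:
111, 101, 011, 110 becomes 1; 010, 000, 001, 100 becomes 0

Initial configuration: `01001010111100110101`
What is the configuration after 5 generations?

00000101111100111010
00000011111100111100
00000011111100111100  (fixed point — unchanged through generation 5)

00000011111100111100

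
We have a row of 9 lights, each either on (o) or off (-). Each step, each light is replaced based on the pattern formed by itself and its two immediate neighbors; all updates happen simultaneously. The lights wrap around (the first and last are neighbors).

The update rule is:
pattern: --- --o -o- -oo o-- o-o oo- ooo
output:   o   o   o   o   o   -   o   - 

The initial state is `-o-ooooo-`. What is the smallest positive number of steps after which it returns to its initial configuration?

oo-o---oo
-o-ooooo-

2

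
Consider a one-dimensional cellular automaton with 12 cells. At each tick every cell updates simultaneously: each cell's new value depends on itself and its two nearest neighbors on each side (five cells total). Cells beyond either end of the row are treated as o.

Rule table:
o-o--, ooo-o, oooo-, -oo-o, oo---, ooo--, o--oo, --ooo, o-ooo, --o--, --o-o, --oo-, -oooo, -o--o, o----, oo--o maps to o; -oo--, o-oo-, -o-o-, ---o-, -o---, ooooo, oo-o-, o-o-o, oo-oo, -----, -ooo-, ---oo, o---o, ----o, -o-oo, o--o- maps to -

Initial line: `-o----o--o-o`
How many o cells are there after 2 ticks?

tick 1: -o-o--oo-o-o
tick 2: ---ooooo---o
count of o: 6

6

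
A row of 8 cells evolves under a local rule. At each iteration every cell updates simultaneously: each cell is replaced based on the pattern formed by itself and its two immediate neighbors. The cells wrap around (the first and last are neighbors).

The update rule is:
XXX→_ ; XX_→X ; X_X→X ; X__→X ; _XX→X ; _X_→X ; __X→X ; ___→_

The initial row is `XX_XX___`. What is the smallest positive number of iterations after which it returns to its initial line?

6

iteration 1: XXXXXX_X
iteration 2: _____XXX
iteration 3: X___XX_X
iteration 4: XX_XXXXX
iteration 5: _XXX____
iteration 6: XX_XX___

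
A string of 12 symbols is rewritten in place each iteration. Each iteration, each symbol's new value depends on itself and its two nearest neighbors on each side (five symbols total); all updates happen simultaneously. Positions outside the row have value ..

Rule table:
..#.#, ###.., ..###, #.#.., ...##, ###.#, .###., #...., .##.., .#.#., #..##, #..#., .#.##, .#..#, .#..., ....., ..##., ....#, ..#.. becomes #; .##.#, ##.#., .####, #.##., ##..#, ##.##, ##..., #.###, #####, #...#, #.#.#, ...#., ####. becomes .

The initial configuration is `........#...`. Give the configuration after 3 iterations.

#####.####.#

#######.####
#.....#....#
#####.####.#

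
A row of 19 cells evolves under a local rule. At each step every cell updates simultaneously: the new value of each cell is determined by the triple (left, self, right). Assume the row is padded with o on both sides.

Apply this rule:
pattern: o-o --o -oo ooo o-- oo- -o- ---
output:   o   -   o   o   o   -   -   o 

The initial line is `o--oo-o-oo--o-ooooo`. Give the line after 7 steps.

-o-o-o-oo-o--oooooo
o-o-o-oo-o-o-oooooo
-o-o-oo-o-o-ooooooo
o-o-oo-o-o-oooooooo
-o-oo-o-o-ooooooooo
o-oo-o-o-oooooooooo
-oo-o-o-ooooooooooo

-oo-o-o-ooooooooooo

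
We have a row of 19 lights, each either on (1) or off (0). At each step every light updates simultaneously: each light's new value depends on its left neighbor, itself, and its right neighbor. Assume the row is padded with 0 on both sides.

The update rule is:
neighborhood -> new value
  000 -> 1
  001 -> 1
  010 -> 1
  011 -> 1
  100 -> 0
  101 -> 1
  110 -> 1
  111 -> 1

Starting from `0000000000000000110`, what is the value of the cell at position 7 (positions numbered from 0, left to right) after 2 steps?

1

1111111111111111110
1111111111111111110
position 7 holds 1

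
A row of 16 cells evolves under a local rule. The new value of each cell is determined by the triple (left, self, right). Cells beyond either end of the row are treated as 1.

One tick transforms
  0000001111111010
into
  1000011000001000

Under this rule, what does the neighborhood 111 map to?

0

At position 7 the neighborhood is 111; the next row has 0 there.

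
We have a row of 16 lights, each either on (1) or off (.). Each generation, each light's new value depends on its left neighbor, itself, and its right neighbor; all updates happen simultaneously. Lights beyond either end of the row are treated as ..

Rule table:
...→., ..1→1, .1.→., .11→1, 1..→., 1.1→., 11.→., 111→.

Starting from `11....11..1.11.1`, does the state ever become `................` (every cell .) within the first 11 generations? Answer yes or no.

generation 1: 1....11..1..1...
generation 2: ....11..1..1....
generation 3: ...11..1..1.....
generation 4: ..11..1..1......
generation 5: .11..1..1.......
generation 6: 11..1..1........
generation 7: 1..1..1.........
generation 8: ..1..1..........
generation 9: .1..1...........
generation 10: 1..1............
generation 11: ..1.............
generation 11 is ..1............., still not uniform .

no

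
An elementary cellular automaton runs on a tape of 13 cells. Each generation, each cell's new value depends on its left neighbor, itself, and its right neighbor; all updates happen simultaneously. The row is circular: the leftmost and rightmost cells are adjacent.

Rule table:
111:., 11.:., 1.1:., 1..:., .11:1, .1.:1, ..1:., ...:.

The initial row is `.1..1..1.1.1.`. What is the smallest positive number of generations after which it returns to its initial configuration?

1

.1..1..1.1.1.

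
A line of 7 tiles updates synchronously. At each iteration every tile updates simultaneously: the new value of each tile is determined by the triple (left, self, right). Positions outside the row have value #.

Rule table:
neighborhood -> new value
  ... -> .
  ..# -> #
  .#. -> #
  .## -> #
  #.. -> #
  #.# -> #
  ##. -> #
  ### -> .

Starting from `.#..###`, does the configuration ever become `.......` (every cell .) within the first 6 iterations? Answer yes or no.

#####..
....###
#..##..
#######
.......
all cells are . at iteration 5

yes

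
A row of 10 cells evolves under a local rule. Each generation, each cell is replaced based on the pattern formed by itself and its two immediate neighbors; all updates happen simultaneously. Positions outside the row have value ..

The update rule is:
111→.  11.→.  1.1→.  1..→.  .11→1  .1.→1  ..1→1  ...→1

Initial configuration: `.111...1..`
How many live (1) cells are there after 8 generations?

5

11...111.1
1..111...1
1.11...111
1.1..111..
1.1.11...1
1.1.1..111
1.1.1.11..
1.1.1.1..1
count of 1: 5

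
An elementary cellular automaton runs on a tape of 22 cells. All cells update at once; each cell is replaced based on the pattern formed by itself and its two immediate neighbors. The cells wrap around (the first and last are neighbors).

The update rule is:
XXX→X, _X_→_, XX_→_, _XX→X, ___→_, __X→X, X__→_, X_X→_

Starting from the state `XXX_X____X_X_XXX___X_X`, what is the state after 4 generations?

generation 1: XX______X____XX___X__X
generation 2: X______X____XX___X__XX
generation 3: ______X____XX___X__XXX
generation 4: _____X____XX___X__XXX_

_____X____XX___X__XXX_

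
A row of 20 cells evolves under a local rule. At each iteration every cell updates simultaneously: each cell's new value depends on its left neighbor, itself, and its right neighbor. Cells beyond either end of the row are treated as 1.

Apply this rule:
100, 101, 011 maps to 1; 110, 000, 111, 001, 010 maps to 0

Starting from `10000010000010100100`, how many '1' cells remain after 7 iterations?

01000001000001010010
10100000100000101001
01010000010000010101
10101000001000001011
01010100000100000110
10101010000010000101
01010101000001000011
count of 1: 7

7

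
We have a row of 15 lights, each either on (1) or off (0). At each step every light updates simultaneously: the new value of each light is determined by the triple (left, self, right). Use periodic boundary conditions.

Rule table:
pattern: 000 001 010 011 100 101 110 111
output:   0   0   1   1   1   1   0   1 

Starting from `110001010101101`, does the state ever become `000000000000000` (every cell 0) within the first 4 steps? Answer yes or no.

101001111111011
011101111110111
111011111101110
110111111011101
step 4 is 110111111011101, still not uniform 0

no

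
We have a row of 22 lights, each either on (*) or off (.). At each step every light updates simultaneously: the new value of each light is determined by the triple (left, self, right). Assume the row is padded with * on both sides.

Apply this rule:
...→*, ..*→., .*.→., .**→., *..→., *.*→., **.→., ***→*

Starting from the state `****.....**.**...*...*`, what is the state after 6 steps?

..**.....***..*..*....

step 1: ***..***.......*...*..
step 2: **....*..*****...*....
step 3: *..**.....***..*...**.
step 4: ......***..*.....*....
step 5: .****..*.....***...**.
step 6: ..**.....***..*..*....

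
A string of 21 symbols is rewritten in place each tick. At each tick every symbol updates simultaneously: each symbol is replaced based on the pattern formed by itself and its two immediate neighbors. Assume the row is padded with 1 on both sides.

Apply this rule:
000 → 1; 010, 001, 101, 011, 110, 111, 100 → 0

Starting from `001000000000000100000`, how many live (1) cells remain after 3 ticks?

13

000011111111110001110
011000000000000100000
000011111111110001110
count of 1: 13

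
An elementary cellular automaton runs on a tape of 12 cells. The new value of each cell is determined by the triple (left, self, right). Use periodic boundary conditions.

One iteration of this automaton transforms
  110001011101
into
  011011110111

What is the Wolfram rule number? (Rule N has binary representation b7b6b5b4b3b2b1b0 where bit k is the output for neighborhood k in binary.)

126

position 0: 111 → 0  (bit 7 = 0)
position 1: 110 → 1  (bit 6 = 1)
position 6: 101 → 1  (bit 5 = 1)
position 2: 100 → 1  (bit 4 = 1)
position 7: 011 → 1  (bit 3 = 1)
position 5: 010 → 1  (bit 2 = 1)
position 4: 001 → 1  (bit 1 = 1)
position 3: 000 → 0  (bit 0 = 0)
bits b7..b0 = 01111110 = 126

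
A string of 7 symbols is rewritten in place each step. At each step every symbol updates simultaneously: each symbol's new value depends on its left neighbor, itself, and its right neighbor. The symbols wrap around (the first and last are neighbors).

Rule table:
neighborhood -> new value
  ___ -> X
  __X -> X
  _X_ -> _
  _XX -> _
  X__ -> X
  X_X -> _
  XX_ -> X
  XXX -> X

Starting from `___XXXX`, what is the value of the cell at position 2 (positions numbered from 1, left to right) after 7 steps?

X

step 1: XXX_XXX
step 2: XXX__XX
step 3: XXXXX_X
step 4: XXXXX__
step 5: _XXXXXX
step 6: __XXXXX
step 7: XX_XXXX
position 2 holds X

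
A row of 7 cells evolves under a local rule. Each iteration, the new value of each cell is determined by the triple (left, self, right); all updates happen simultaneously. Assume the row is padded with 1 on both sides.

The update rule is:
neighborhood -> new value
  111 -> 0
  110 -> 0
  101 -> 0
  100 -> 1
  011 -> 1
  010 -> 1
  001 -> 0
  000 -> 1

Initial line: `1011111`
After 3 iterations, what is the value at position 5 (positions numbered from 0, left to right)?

0010000
1011110
0010000
position 5 holds 0

0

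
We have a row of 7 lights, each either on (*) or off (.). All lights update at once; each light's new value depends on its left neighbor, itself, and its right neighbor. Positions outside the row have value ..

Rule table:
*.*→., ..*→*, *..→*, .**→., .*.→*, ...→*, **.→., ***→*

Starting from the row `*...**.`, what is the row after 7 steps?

*..*..*

****..*
.**.***
*....*.
*******
.*****.
*.***.*
*..*..*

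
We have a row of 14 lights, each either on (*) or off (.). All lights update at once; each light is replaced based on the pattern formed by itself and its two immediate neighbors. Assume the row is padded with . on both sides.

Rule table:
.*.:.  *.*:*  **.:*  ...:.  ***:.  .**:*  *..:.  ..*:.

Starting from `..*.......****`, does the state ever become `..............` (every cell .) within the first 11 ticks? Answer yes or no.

yes

..........*..*
..............
all cells are . at tick 2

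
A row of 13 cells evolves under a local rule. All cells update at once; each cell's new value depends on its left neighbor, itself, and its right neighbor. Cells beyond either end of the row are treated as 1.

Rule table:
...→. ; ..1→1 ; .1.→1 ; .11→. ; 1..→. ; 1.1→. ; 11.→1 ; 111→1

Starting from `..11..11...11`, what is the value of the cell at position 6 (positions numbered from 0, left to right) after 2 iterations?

.1.1.1.1..1.1
.1.1.1.1.11..
position 6 holds .

.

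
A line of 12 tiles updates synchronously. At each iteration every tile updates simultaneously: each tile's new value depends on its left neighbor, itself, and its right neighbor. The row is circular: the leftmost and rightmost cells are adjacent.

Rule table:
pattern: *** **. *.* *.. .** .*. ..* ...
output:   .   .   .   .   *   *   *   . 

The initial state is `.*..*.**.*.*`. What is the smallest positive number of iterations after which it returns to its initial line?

.*.**.*..*.*
.*.*..*.**.*
.*.*.**.*..*
.*.*.*..*.**
.*.*.*.**.*.
**.*.*.*..*.
*..*.*.*.**.
*.**.*.*.*..
*.*..*.*.*.*
..*.**.*.*.*
.**.*..*.*.*
.*..*.**.*.*

12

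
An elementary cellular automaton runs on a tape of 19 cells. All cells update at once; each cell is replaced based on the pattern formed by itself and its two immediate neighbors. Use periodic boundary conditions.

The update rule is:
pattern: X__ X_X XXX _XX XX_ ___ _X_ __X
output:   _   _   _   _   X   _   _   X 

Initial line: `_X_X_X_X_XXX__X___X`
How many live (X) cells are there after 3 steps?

step 1: ___________X_X___X_
step 2: __________X_____X__
step 3: _________X_____X___
count of X: 2

2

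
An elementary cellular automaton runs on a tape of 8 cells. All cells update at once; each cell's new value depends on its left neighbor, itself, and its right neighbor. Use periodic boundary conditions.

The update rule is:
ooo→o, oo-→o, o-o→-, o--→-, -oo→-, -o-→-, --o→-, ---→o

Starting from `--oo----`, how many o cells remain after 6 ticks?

o--o-ooo
o-----oo
o-ooo--o
o--oo---
----o-o-
ooo-----
count of o: 3

3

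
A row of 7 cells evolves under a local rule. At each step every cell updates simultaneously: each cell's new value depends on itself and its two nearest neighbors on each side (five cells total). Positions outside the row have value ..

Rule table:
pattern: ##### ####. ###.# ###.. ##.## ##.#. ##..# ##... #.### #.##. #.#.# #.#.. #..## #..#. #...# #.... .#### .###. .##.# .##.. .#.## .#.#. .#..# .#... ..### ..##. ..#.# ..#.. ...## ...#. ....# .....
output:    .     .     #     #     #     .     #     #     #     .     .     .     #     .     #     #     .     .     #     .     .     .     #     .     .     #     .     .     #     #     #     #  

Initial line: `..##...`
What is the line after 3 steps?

##..#..

###.###
..###.#
##..#..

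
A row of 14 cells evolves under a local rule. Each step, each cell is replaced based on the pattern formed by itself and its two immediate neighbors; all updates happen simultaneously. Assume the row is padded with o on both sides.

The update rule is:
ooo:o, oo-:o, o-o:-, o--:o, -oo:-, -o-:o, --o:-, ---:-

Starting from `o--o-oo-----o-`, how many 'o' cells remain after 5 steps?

8

step 1: oo-o--oo----o-
step 2: oo-oo--oo---o-
step 3: oo--oo--oo--o-
step 4: ooo--oo--oo-o-
step 5: oooo--oo--o-o-
count of o: 8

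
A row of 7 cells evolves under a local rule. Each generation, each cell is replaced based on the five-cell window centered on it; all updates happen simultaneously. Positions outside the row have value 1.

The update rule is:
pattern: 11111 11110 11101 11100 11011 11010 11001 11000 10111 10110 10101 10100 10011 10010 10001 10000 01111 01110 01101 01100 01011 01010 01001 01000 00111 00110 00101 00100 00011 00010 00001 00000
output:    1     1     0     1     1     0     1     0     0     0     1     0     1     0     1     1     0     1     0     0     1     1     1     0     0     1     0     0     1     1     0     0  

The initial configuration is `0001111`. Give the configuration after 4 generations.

0110011
1001100
1111011
1110100

1110100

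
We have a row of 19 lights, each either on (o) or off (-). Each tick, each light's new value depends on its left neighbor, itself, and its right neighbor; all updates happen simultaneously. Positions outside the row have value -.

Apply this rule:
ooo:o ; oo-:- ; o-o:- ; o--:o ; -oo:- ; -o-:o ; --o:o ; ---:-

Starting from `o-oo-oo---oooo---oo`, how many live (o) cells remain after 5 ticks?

11

o------o-o-oo-o-o--
oo----oo-o----o-oo-
--o--o---oo--oo---o
-oooooo-o--oo--o-oo
o-oooo--ooo--ooo---
count of o: 11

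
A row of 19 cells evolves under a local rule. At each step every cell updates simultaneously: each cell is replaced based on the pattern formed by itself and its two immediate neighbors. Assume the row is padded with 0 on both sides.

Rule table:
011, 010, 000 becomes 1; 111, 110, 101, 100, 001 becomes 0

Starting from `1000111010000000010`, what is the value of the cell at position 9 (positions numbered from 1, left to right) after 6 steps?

1010100010111111010
1010101010100000010
1010101010101111010
1010101010101000010
1010101010101011010
1010101010101010010
position 9 holds 1

1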